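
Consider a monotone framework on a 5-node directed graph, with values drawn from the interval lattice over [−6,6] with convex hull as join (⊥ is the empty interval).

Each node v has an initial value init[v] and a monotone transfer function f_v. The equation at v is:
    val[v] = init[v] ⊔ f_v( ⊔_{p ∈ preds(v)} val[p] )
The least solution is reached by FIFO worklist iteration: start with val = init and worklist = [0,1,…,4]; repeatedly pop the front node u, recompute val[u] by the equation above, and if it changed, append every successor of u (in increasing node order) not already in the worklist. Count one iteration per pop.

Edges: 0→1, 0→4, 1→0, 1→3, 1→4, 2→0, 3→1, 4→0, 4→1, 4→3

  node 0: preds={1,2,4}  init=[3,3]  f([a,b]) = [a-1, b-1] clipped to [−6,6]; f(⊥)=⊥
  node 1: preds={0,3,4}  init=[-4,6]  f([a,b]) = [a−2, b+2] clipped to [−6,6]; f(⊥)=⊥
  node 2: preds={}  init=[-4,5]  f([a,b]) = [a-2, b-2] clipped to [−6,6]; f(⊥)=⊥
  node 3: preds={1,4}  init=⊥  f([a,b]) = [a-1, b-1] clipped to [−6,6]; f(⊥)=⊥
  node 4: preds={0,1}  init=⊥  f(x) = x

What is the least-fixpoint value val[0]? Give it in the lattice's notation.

[-6,5]

Worklist (9 pops):
  #1 pop 0: in=[-4,6] → [-5,5] (was [3,3]); enqueue []
  #2 pop 1: in=[-5,5] → [-6,6] (was [-4,6]); enqueue [0]
  #3 pop 2: in=⊥ → [-4,5] (no change)
  #4 pop 3: in=[-6,6] → [-6,5] (was ⊥); enqueue [1]
  #5 pop 4: in=[-6,6] → [-6,6] (was ⊥); enqueue [3]
  #6 pop 0: in=[-6,6] → [-6,5] (was [-5,5]); enqueue [4]
  #7 pop 1: in=[-6,6] → [-6,6] (no change)
  #8 pop 3: in=[-6,6] → [-6,5] (no change)
  #9 pop 4: in=[-6,6] → [-6,6] (no change)

Fixpoint:
  val[0] = [-6,5]
  val[1] = [-6,6]
  val[2] = [-4,5]
  val[3] = [-6,5]
  val[4] = [-6,6]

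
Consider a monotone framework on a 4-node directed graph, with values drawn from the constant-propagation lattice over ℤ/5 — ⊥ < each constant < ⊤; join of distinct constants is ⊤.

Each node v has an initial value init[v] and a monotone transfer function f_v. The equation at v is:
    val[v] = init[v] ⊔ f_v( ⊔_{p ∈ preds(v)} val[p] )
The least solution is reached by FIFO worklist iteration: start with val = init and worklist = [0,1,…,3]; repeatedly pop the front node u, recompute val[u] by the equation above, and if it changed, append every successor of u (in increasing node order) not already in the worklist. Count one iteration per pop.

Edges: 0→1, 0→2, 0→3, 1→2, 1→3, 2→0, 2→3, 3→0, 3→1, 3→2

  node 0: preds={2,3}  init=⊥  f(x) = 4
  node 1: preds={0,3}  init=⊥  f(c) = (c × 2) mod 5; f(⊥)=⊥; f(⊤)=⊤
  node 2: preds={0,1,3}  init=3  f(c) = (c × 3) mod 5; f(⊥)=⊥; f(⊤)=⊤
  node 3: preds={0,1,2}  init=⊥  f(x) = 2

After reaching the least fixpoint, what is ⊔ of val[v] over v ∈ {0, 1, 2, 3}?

⊤

Worklist (8 pops):
  #1 pop 0: in=3 → 4 (was ⊥); enqueue []
  #2 pop 1: in=4 → 3 (was ⊥); enqueue []
  #3 pop 2: in=⊤ → ⊤ (was 3); enqueue [0]
  #4 pop 3: in=⊤ → 2 (was ⊥); enqueue [1,2]
  #5 pop 0: in=⊤ → 4 (no change)
  #6 pop 1: in=⊤ → ⊤ (was 3); enqueue [3]
  #7 pop 2: in=⊤ → ⊤ (no change)
  #8 pop 3: in=⊤ → 2 (no change)

Fixpoint:
  val[0] = 4
  val[1] = ⊤
  val[2] = ⊤
  val[3] = 2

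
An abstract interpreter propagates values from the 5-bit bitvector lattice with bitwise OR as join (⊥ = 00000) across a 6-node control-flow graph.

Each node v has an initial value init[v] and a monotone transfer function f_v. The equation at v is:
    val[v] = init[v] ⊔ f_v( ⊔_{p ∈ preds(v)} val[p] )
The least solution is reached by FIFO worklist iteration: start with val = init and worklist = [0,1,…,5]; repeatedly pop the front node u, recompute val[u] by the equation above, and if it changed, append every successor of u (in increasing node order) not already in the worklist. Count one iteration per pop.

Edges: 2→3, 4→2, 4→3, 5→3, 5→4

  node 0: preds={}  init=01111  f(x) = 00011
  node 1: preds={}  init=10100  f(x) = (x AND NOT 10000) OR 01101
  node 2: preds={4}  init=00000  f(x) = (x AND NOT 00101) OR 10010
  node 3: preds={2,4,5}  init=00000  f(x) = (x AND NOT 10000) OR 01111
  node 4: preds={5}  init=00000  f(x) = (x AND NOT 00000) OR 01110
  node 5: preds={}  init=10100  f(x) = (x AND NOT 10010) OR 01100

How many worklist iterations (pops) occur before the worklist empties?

Iteration log — 9 steps:
  step 1. node 0  ⊔preds=00000  new=01111  stable
  step 2. node 1  ⊔preds=00000  new=11101  old=10100  +wl: 
  step 3. node 2  ⊔preds=00000  new=10010  old=00000  +wl: 
  step 4. node 3  ⊔preds=10110  new=01111  old=00000  +wl: 
  step 5. node 4  ⊔preds=10100  new=11110  old=00000  +wl: 2,3
  step 6. node 5  ⊔preds=00000  new=11100  old=10100  +wl: 4
  step 7. node 2  ⊔preds=11110  new=11010  old=10010  +wl: 
  step 8. node 3  ⊔preds=11110  new=01111  stable
  step 9. node 4  ⊔preds=11100  new=11110  stable

Least fixpoint reached:
  node 0: 01111
  node 1: 11101
  node 2: 11010
  node 3: 01111
  node 4: 11110
  node 5: 11100

9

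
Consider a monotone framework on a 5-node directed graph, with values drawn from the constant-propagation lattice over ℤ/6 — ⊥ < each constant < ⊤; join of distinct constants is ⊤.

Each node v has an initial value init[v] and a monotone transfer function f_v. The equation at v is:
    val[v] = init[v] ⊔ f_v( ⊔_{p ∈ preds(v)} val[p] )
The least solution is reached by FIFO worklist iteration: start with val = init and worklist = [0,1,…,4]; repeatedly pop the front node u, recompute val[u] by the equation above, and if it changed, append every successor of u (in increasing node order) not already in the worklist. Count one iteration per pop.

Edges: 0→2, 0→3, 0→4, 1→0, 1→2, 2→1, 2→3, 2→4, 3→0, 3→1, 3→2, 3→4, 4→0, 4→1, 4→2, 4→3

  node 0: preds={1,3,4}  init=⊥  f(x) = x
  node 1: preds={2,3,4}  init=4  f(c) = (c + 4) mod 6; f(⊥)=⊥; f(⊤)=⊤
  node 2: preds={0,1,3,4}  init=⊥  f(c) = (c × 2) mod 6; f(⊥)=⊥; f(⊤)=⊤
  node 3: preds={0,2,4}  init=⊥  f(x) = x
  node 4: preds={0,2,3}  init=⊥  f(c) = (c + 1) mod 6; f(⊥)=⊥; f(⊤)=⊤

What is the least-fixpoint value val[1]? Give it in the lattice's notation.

⊤

Iteration log — 11 steps:
  step 1. node 0  ⊔preds=4  new=4  old=⊥  +wl: 
  step 2. node 1  ⊔preds=⊥  new=4  stable
  step 3. node 2  ⊔preds=4  new=2  old=⊥  +wl: 1
  step 4. node 3  ⊔preds=⊤  new=⊤  old=⊥  +wl: 0,2
  step 5. node 4  ⊔preds=⊤  new=⊤  old=⊥  +wl: 3
  step 6. node 1  ⊔preds=⊤  new=⊤  old=4  +wl: 
  step 7. node 0  ⊔preds=⊤  new=⊤  old=4  +wl: 4
  step 8. node 2  ⊔preds=⊤  new=⊤  old=2  +wl: 1
  step 9. node 3  ⊔preds=⊤  new=⊤  stable
  step 10. node 4  ⊔preds=⊤  new=⊤  stable
  step 11. node 1  ⊔preds=⊤  new=⊤  stable

Least fixpoint reached:
  node 0: ⊤
  node 1: ⊤
  node 2: ⊤
  node 3: ⊤
  node 4: ⊤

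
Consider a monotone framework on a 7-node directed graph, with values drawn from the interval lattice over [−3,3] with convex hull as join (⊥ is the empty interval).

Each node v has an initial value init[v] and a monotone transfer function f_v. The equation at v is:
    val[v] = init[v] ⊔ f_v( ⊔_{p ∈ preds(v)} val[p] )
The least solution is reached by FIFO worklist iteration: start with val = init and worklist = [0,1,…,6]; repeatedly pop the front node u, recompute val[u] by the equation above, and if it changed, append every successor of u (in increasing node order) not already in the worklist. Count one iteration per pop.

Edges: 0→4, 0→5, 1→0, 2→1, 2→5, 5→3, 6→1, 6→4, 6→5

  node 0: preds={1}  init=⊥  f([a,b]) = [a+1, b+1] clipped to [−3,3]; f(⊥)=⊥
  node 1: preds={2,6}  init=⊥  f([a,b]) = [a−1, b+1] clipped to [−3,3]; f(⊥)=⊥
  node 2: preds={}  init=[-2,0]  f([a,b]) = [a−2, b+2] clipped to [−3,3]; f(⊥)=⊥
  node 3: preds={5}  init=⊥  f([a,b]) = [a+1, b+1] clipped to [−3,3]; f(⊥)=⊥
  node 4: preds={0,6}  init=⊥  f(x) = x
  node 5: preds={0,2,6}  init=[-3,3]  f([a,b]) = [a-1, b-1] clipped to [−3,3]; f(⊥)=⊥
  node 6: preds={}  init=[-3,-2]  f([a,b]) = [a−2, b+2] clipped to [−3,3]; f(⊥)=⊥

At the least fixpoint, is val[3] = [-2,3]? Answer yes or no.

Iteration log — 10 steps:
  step 1. node 0  ⊔preds=⊥  new=⊥  stable
  step 2. node 1  ⊔preds=[-3,0]  new=[-3,1]  old=⊥  +wl: 0
  step 3. node 2  ⊔preds=⊥  new=[-2,0]  stable
  step 4. node 3  ⊔preds=[-3,3]  new=[-2,3]  old=⊥  +wl: 
  step 5. node 4  ⊔preds=[-3,-2]  new=[-3,-2]  old=⊥  +wl: 
  step 6. node 5  ⊔preds=[-3,0]  new=[-3,3]  stable
  step 7. node 6  ⊔preds=⊥  new=[-3,-2]  stable
  step 8. node 0  ⊔preds=[-3,1]  new=[-2,2]  old=⊥  +wl: 4,5
  step 9. node 4  ⊔preds=[-3,2]  new=[-3,2]  old=[-3,-2]  +wl: 
  step 10. node 5  ⊔preds=[-3,2]  new=[-3,3]  stable

Least fixpoint reached:
  node 0: [-2,2]
  node 1: [-3,1]
  node 2: [-2,0]
  node 3: [-2,3]
  node 4: [-3,2]
  node 5: [-3,3]
  node 6: [-3,-2]

yes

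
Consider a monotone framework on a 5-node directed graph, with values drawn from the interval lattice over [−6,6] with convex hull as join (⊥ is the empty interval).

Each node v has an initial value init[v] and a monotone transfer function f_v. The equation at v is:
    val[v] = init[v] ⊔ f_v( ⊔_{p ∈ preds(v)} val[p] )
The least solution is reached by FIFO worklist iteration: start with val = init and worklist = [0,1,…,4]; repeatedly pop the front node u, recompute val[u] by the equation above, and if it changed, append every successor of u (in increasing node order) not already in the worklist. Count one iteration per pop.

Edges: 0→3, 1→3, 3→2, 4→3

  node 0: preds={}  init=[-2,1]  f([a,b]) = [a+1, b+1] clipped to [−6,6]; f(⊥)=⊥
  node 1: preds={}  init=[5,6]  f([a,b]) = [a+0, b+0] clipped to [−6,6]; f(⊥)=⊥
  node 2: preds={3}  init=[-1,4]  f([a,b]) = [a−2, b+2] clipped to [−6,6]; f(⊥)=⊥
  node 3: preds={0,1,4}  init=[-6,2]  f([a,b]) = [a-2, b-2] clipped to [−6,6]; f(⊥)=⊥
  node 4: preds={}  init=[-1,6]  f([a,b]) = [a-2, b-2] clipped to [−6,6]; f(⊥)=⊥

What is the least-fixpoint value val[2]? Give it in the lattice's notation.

[-6,6]

Worklist (6 pops):
  #1 pop 0: in=⊥ → [-2,1] (no change)
  #2 pop 1: in=⊥ → [5,6] (no change)
  #3 pop 2: in=[-6,2] → [-6,4] (was [-1,4]); enqueue []
  #4 pop 3: in=[-2,6] → [-6,4] (was [-6,2]); enqueue [2]
  #5 pop 4: in=⊥ → [-1,6] (no change)
  #6 pop 2: in=[-6,4] → [-6,6] (was [-6,4]); enqueue []

Fixpoint:
  val[0] = [-2,1]
  val[1] = [5,6]
  val[2] = [-6,6]
  val[3] = [-6,4]
  val[4] = [-1,6]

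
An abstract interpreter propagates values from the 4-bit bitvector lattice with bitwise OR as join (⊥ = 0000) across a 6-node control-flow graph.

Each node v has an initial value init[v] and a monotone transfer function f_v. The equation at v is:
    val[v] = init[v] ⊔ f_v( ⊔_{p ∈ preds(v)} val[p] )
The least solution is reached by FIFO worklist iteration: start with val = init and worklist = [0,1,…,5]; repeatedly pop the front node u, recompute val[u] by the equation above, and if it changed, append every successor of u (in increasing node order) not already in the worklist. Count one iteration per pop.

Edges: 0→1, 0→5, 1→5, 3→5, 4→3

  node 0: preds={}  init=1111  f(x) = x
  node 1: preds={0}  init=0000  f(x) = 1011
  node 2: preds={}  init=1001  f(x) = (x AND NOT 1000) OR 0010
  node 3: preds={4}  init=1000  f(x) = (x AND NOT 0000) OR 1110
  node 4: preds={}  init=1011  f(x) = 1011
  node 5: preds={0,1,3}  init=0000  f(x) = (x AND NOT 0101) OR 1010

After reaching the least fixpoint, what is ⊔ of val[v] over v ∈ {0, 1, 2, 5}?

1111

Trace (6 dequeues):
  [1] u=0 | in 0000 | out 1111 | ==
  [2] u=1 | in 1111 | out 1011 | prev 0000 | push {}
  [3] u=2 | in 0000 | out 1011 | prev 1001 | push {}
  [4] u=3 | in 1011 | out 1111 | prev 1000 | push {}
  [5] u=4 | in 0000 | out 1011 | ==
  [6] u=5 | in 1111 | out 1010 | prev 0000 | push {}

Converged values:
  [0] 1111
  [1] 1011
  [2] 1011
  [3] 1111
  [4] 1011
  [5] 1010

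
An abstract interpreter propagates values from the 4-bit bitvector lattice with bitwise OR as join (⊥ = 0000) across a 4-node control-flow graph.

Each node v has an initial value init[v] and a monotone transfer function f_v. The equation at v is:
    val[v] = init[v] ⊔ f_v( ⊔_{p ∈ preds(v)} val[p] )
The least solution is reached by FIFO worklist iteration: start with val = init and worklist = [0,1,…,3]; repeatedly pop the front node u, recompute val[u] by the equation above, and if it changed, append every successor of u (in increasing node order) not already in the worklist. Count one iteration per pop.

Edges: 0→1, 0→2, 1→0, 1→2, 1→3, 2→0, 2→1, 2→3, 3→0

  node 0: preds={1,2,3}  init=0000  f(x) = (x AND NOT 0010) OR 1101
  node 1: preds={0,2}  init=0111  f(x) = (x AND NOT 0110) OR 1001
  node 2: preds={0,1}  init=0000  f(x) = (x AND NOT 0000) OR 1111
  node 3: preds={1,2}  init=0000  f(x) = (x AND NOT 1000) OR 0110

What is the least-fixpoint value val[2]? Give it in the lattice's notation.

1111

Trace (6 dequeues):
  [1] u=0 | in 0111 | out 1101 | prev 0000 | push {}
  [2] u=1 | in 1101 | out 1111 | prev 0111 | push {0}
  [3] u=2 | in 1111 | out 1111 | prev 0000 | push {1}
  [4] u=3 | in 1111 | out 0111 | prev 0000 | push {}
  [5] u=0 | in 1111 | out 1101 | ==
  [6] u=1 | in 1111 | out 1111 | ==

Converged values:
  [0] 1101
  [1] 1111
  [2] 1111
  [3] 0111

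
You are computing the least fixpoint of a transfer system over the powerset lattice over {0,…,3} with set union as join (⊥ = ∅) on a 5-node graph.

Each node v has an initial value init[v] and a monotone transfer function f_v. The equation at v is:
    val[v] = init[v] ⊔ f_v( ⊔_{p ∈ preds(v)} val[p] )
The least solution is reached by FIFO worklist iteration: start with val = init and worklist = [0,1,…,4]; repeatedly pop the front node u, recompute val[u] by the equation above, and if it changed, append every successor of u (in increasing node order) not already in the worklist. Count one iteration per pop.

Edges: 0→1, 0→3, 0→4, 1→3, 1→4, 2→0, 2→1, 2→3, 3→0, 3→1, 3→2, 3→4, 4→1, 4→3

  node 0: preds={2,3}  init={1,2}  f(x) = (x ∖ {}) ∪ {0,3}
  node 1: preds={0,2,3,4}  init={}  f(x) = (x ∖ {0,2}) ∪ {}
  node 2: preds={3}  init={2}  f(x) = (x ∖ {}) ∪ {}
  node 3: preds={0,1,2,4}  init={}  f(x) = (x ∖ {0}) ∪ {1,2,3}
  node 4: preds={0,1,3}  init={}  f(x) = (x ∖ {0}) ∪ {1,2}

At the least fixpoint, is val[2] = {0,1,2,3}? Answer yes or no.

Worklist (11 pops):
  #1 pop 0: in={2} → {0,1,2,3} (was {1,2}); enqueue []
  #2 pop 1: in={0,1,2,3} → {1,3} (was {}); enqueue []
  #3 pop 2: in={} → {2} (no change)
  #4 pop 3: in={0,1,2,3} → {1,2,3} (was {}); enqueue [0,1,2]
  #5 pop 4: in={0,1,2,3} → {1,2,3} (was {}); enqueue [3]
  #6 pop 0: in={1,2,3} → {0,1,2,3} (no change)
  #7 pop 1: in={0,1,2,3} → {1,3} (no change)
  #8 pop 2: in={1,2,3} → {1,2,3} (was {2}); enqueue [0,1]
  #9 pop 3: in={0,1,2,3} → {1,2,3} (no change)
  #10 pop 0: in={1,2,3} → {0,1,2,3} (no change)
  #11 pop 1: in={0,1,2,3} → {1,3} (no change)

Fixpoint:
  val[0] = {0,1,2,3}
  val[1] = {1,3}
  val[2] = {1,2,3}
  val[3] = {1,2,3}
  val[4] = {1,2,3}

no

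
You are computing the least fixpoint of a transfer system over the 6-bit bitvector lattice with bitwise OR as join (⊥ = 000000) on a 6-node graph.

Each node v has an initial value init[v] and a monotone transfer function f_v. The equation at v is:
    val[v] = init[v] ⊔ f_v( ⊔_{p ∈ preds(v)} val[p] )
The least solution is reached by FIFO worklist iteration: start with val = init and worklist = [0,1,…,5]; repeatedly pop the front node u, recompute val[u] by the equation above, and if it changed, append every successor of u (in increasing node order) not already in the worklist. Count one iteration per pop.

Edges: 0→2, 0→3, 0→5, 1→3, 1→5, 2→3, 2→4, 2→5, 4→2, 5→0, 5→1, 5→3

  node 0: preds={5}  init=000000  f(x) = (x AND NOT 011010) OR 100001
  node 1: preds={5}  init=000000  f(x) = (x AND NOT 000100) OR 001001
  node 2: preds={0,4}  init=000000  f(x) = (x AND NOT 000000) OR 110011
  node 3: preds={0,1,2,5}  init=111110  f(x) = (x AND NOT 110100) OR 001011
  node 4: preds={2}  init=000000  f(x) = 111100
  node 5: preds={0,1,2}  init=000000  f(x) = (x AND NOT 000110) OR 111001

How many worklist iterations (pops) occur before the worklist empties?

Trace (12 dequeues):
  [1] u=0 | in 000000 | out 100001 | prev 000000 | push {}
  [2] u=1 | in 000000 | out 001001 | prev 000000 | push {}
  [3] u=2 | in 100001 | out 110011 | prev 000000 | push {}
  [4] u=3 | in 111011 | out 111111 | prev 111110 | push {}
  [5] u=4 | in 110011 | out 111100 | prev 000000 | push {2}
  [6] u=5 | in 111011 | out 111001 | prev 000000 | push {0,1,3}
  [7] u=2 | in 111101 | out 111111 | prev 110011 | push {4,5}
  [8] u=0 | in 111001 | out 100001 | ==
  [9] u=1 | in 111001 | out 111001 | prev 001001 | push {}
  [10] u=3 | in 111111 | out 111111 | ==
  [11] u=4 | in 111111 | out 111100 | ==
  [12] u=5 | in 111111 | out 111001 | ==

Converged values:
  [0] 100001
  [1] 111001
  [2] 111111
  [3] 111111
  [4] 111100
  [5] 111001

12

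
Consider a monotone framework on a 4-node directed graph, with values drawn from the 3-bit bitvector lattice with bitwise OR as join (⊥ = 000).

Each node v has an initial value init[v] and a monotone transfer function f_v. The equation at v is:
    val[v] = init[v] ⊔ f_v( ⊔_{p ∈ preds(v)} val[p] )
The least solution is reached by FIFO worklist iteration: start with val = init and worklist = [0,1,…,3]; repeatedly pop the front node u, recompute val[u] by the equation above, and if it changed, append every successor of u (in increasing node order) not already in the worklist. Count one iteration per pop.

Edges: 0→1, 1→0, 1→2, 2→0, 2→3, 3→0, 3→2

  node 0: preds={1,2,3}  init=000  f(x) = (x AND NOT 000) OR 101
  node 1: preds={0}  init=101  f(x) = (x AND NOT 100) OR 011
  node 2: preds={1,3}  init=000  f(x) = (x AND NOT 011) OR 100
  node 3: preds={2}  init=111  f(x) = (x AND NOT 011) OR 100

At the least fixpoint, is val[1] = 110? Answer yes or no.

Iteration log — 5 steps:
  step 1. node 0  ⊔preds=111  new=111  old=000  +wl: 
  step 2. node 1  ⊔preds=111  new=111  old=101  +wl: 0
  step 3. node 2  ⊔preds=111  new=100  old=000  +wl: 
  step 4. node 3  ⊔preds=100  new=111  stable
  step 5. node 0  ⊔preds=111  new=111  stable

Least fixpoint reached:
  node 0: 111
  node 1: 111
  node 2: 100
  node 3: 111

no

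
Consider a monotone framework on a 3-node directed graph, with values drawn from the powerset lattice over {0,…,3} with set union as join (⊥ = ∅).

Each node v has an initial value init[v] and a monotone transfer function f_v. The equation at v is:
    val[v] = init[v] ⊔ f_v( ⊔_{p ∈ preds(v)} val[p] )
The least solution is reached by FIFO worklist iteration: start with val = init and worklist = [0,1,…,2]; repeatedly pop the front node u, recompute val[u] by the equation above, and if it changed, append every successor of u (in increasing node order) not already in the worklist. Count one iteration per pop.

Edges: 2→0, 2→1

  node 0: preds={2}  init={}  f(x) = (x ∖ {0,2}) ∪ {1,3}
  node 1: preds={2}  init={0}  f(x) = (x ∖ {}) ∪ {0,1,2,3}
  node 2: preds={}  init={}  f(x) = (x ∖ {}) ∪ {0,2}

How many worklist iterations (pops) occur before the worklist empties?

Worklist (5 pops):
  #1 pop 0: in={} → {1,3} (was {}); enqueue []
  #2 pop 1: in={} → {0,1,2,3} (was {0}); enqueue []
  #3 pop 2: in={} → {0,2} (was {}); enqueue [0,1]
  #4 pop 0: in={0,2} → {1,3} (no change)
  #5 pop 1: in={0,2} → {0,1,2,3} (no change)

Fixpoint:
  val[0] = {1,3}
  val[1] = {0,1,2,3}
  val[2] = {0,2}

5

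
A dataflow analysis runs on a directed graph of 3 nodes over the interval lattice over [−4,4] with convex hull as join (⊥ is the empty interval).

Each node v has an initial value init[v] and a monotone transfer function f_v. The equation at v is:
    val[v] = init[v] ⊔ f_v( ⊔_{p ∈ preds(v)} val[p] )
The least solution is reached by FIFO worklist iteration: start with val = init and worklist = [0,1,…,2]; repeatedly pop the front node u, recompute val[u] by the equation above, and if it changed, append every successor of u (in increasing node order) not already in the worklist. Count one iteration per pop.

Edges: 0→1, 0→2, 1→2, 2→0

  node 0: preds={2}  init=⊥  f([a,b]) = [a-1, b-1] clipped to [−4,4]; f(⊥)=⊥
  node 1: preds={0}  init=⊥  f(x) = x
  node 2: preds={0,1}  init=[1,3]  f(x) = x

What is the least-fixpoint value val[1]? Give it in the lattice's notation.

[-4,2]

Worklist (16 pops):
  #1 pop 0: in=[1,3] → [0,2] (was ⊥); enqueue []
  #2 pop 1: in=[0,2] → [0,2] (was ⊥); enqueue []
  #3 pop 2: in=[0,2] → [0,3] (was [1,3]); enqueue [0]
  #4 pop 0: in=[0,3] → [-1,2] (was [0,2]); enqueue [1,2]
  #5 pop 1: in=[-1,2] → [-1,2] (was [0,2]); enqueue []
  #6 pop 2: in=[-1,2] → [-1,3] (was [0,3]); enqueue [0]
  #7 pop 0: in=[-1,3] → [-2,2] (was [-1,2]); enqueue [1,2]
  #8 pop 1: in=[-2,2] → [-2,2] (was [-1,2]); enqueue []
  #9 pop 2: in=[-2,2] → [-2,3] (was [-1,3]); enqueue [0]
  #10 pop 0: in=[-2,3] → [-3,2] (was [-2,2]); enqueue [1,2]
  #11 pop 1: in=[-3,2] → [-3,2] (was [-2,2]); enqueue []
  #12 pop 2: in=[-3,2] → [-3,3] (was [-2,3]); enqueue [0]
  #13 pop 0: in=[-3,3] → [-4,2] (was [-3,2]); enqueue [1,2]
  #14 pop 1: in=[-4,2] → [-4,2] (was [-3,2]); enqueue []
  #15 pop 2: in=[-4,2] → [-4,3] (was [-3,3]); enqueue [0]
  #16 pop 0: in=[-4,3] → [-4,2] (no change)

Fixpoint:
  val[0] = [-4,2]
  val[1] = [-4,2]
  val[2] = [-4,3]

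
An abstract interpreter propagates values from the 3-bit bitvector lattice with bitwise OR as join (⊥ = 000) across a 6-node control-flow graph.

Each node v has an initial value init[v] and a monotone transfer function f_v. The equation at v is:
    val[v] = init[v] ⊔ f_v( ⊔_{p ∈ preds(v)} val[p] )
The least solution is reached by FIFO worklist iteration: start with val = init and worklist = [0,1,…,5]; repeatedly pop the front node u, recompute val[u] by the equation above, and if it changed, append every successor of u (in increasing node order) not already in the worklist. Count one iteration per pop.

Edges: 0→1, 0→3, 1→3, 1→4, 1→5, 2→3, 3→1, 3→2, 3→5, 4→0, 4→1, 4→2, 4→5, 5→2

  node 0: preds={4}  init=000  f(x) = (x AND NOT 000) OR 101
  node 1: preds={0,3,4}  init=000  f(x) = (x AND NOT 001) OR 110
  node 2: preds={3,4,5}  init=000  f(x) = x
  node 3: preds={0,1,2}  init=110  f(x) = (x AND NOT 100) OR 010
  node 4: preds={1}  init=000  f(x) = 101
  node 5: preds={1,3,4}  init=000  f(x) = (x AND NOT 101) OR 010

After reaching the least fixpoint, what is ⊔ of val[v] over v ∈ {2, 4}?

111

Trace (10 dequeues):
  [1] u=0 | in 000 | out 101 | prev 000 | push {}
  [2] u=1 | in 111 | out 110 | prev 000 | push {}
  [3] u=2 | in 110 | out 110 | prev 000 | push {}
  [4] u=3 | in 111 | out 111 | prev 110 | push {1,2}
  [5] u=4 | in 110 | out 101 | prev 000 | push {0}
  [6] u=5 | in 111 | out 010 | prev 000 | push {}
  [7] u=1 | in 111 | out 110 | ==
  [8] u=2 | in 111 | out 111 | prev 110 | push {3}
  [9] u=0 | in 101 | out 101 | ==
  [10] u=3 | in 111 | out 111 | ==

Converged values:
  [0] 101
  [1] 110
  [2] 111
  [3] 111
  [4] 101
  [5] 010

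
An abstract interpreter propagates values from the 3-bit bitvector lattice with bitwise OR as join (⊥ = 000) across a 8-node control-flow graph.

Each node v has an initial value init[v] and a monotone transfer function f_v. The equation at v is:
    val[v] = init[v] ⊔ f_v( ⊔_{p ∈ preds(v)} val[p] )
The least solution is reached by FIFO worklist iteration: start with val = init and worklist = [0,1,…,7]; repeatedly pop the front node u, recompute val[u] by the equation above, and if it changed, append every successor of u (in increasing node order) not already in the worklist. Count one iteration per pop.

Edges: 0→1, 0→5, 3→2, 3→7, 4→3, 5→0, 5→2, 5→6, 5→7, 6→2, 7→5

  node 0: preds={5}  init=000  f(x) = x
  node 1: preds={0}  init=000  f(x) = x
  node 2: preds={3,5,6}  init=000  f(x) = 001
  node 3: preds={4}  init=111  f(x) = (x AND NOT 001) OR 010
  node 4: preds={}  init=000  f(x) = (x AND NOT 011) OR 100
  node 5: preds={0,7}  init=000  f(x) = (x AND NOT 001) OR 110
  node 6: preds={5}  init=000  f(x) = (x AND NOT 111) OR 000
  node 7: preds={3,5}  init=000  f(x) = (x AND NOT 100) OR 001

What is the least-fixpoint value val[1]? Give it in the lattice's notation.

Worklist (13 pops):
  #1 pop 0: in=000 → 000 (no change)
  #2 pop 1: in=000 → 000 (no change)
  #3 pop 2: in=111 → 001 (was 000); enqueue []
  #4 pop 3: in=000 → 111 (no change)
  #5 pop 4: in=000 → 100 (was 000); enqueue [3]
  #6 pop 5: in=000 → 110 (was 000); enqueue [0,2]
  #7 pop 6: in=110 → 000 (no change)
  #8 pop 7: in=111 → 011 (was 000); enqueue [5]
  #9 pop 3: in=100 → 111 (no change)
  #10 pop 0: in=110 → 110 (was 000); enqueue [1]
  #11 pop 2: in=111 → 001 (no change)
  #12 pop 5: in=111 → 110 (no change)
  #13 pop 1: in=110 → 110 (was 000); enqueue []

Fixpoint:
  val[0] = 110
  val[1] = 110
  val[2] = 001
  val[3] = 111
  val[4] = 100
  val[5] = 110
  val[6] = 000
  val[7] = 011

110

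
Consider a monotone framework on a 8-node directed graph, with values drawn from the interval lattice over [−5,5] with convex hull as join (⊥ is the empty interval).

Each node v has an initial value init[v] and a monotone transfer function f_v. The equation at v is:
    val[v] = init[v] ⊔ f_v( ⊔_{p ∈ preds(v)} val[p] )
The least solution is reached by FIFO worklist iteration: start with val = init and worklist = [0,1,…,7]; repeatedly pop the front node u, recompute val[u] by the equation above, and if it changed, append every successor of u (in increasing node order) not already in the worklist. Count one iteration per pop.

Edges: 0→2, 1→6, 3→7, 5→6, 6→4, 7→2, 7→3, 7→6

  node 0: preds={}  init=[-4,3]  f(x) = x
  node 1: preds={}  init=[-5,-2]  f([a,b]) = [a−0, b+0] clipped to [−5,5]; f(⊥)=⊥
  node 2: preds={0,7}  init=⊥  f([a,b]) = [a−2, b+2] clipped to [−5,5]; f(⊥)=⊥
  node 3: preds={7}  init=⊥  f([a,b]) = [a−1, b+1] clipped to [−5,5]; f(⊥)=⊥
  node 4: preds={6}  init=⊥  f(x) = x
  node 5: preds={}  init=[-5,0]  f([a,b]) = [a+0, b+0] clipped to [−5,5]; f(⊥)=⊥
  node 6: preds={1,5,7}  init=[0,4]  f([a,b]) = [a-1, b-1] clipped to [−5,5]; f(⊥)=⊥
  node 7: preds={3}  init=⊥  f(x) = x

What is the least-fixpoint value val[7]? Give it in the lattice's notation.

⊥

Iteration log — 9 steps:
  step 1. node 0  ⊔preds=⊥  new=[-4,3]  stable
  step 2. node 1  ⊔preds=⊥  new=[-5,-2]  stable
  step 3. node 2  ⊔preds=[-4,3]  new=[-5,5]  old=⊥  +wl: 
  step 4. node 3  ⊔preds=⊥  new=⊥  stable
  step 5. node 4  ⊔preds=[0,4]  new=[0,4]  old=⊥  +wl: 
  step 6. node 5  ⊔preds=⊥  new=[-5,0]  stable
  step 7. node 6  ⊔preds=[-5,0]  new=[-5,4]  old=[0,4]  +wl: 4
  step 8. node 7  ⊔preds=⊥  new=⊥  stable
  step 9. node 4  ⊔preds=[-5,4]  new=[-5,4]  old=[0,4]  +wl: 

Least fixpoint reached:
  node 0: [-4,3]
  node 1: [-5,-2]
  node 2: [-5,5]
  node 3: ⊥
  node 4: [-5,4]
  node 5: [-5,0]
  node 6: [-5,4]
  node 7: ⊥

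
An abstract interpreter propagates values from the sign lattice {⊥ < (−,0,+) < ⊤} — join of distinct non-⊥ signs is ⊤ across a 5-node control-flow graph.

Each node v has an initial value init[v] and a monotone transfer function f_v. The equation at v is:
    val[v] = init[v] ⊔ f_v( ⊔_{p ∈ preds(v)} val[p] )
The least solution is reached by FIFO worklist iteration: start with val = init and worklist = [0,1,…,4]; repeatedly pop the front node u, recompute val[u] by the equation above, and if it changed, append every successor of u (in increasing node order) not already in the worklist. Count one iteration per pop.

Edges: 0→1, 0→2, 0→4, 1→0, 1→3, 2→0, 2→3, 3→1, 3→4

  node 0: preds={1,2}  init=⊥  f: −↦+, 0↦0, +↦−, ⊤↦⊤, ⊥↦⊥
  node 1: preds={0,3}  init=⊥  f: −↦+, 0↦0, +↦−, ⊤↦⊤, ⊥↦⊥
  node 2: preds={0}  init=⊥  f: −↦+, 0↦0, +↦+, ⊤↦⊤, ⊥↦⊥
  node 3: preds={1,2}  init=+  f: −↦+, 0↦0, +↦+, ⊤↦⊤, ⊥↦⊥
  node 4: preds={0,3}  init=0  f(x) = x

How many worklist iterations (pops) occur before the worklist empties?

Trace (16 dequeues):
  [1] u=0 | in ⊥ | out ⊥ | ==
  [2] u=1 | in + | out − | prev ⊥ | push {0}
  [3] u=2 | in ⊥ | out ⊥ | ==
  [4] u=3 | in − | out + | ==
  [5] u=4 | in + | out ⊤ | prev 0 | push {}
  [6] u=0 | in − | out + | prev ⊥ | push {1,2,4}
  [7] u=1 | in + | out − | ==
  [8] u=2 | in + | out + | prev ⊥ | push {0,3}
  [9] u=4 | in + | out ⊤ | ==
  [10] u=0 | in ⊤ | out ⊤ | prev + | push {1,2,4}
  [11] u=3 | in ⊤ | out ⊤ | prev + | push {}
  [12] u=1 | in ⊤ | out ⊤ | prev − | push {0,3}
  [13] u=2 | in ⊤ | out ⊤ | prev + | push {}
  [14] u=4 | in ⊤ | out ⊤ | ==
  [15] u=0 | in ⊤ | out ⊤ | ==
  [16] u=3 | in ⊤ | out ⊤ | ==

Converged values:
  [0] ⊤
  [1] ⊤
  [2] ⊤
  [3] ⊤
  [4] ⊤

16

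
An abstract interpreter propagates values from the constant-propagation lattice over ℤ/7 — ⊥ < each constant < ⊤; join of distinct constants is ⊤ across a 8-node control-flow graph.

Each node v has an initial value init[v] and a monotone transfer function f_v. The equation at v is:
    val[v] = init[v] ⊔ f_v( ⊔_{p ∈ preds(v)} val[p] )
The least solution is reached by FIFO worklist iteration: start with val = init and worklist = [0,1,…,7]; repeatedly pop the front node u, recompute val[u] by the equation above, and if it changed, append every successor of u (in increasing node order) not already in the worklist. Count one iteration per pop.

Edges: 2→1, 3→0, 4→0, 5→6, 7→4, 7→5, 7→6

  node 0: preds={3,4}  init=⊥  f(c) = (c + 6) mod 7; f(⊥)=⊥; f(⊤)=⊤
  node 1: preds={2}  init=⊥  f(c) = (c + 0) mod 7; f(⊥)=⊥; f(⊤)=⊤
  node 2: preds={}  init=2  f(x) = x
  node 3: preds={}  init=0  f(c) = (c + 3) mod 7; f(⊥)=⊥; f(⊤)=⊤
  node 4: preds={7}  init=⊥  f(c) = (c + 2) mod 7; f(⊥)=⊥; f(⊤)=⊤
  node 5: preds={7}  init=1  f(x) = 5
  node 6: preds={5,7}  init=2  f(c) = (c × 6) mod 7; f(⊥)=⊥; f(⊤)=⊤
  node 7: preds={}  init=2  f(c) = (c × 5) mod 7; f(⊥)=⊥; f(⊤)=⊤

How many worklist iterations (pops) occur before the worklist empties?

9

Worklist (9 pops):
  #1 pop 0: in=0 → 6 (was ⊥); enqueue []
  #2 pop 1: in=2 → 2 (was ⊥); enqueue []
  #3 pop 2: in=⊥ → 2 (no change)
  #4 pop 3: in=⊥ → 0 (no change)
  #5 pop 4: in=2 → 4 (was ⊥); enqueue [0]
  #6 pop 5: in=2 → ⊤ (was 1); enqueue []
  #7 pop 6: in=⊤ → ⊤ (was 2); enqueue []
  #8 pop 7: in=⊥ → 2 (no change)
  #9 pop 0: in=⊤ → ⊤ (was 6); enqueue []

Fixpoint:
  val[0] = ⊤
  val[1] = 2
  val[2] = 2
  val[3] = 0
  val[4] = 4
  val[5] = ⊤
  val[6] = ⊤
  val[7] = 2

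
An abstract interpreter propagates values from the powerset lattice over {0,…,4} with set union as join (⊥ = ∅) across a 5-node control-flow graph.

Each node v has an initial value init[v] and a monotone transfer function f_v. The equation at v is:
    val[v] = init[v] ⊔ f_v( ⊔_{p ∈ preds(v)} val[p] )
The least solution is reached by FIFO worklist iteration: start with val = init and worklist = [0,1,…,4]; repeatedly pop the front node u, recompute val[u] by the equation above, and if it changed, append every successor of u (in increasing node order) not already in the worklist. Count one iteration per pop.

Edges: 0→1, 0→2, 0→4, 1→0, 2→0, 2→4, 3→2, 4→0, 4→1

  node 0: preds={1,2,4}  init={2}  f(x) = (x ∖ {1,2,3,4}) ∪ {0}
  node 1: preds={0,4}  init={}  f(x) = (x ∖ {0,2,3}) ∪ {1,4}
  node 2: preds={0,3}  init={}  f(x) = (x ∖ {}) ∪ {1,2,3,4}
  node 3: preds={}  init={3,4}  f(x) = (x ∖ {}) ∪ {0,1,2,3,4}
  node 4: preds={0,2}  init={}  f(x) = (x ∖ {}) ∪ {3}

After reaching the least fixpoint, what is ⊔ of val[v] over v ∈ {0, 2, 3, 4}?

{0,1,2,3,4}

Worklist (8 pops):
  #1 pop 0: in={} → {0,2} (was {2}); enqueue []
  #2 pop 1: in={0,2} → {1,4} (was {}); enqueue [0]
  #3 pop 2: in={0,2,3,4} → {0,1,2,3,4} (was {}); enqueue []
  #4 pop 3: in={} → {0,1,2,3,4} (was {3,4}); enqueue [2]
  #5 pop 4: in={0,1,2,3,4} → {0,1,2,3,4} (was {}); enqueue [1]
  #6 pop 0: in={0,1,2,3,4} → {0,2} (no change)
  #7 pop 2: in={0,1,2,3,4} → {0,1,2,3,4} (no change)
  #8 pop 1: in={0,1,2,3,4} → {1,4} (no change)

Fixpoint:
  val[0] = {0,2}
  val[1] = {1,4}
  val[2] = {0,1,2,3,4}
  val[3] = {0,1,2,3,4}
  val[4] = {0,1,2,3,4}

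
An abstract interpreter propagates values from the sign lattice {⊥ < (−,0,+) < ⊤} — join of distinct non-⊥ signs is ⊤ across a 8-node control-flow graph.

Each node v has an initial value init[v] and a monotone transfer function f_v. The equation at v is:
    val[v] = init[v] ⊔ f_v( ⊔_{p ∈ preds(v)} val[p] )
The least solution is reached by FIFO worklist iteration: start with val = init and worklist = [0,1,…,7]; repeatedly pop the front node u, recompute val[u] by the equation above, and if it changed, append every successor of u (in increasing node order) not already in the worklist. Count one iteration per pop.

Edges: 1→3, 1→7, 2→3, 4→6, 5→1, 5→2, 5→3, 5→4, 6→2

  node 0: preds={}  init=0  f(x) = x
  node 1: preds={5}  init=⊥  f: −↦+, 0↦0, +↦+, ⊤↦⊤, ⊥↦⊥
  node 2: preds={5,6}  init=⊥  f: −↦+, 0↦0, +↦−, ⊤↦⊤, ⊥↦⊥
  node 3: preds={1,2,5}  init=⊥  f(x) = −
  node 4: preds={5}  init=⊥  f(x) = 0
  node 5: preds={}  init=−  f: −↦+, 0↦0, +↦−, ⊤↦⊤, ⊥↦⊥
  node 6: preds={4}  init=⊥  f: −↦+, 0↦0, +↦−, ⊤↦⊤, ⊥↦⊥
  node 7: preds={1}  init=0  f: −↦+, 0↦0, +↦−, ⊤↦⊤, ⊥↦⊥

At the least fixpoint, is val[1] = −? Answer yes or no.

Trace (10 dequeues):
  [1] u=0 | in ⊥ | out 0 | ==
  [2] u=1 | in − | out + | prev ⊥ | push {}
  [3] u=2 | in − | out + | prev ⊥ | push {}
  [4] u=3 | in ⊤ | out − | prev ⊥ | push {}
  [5] u=4 | in − | out 0 | prev ⊥ | push {}
  [6] u=5 | in ⊥ | out − | ==
  [7] u=6 | in 0 | out 0 | prev ⊥ | push {2}
  [8] u=7 | in + | out ⊤ | prev 0 | push {}
  [9] u=2 | in ⊤ | out ⊤ | prev + | push {3}
  [10] u=3 | in ⊤ | out − | ==

Converged values:
  [0] 0
  [1] +
  [2] ⊤
  [3] −
  [4] 0
  [5] −
  [6] 0
  [7] ⊤

no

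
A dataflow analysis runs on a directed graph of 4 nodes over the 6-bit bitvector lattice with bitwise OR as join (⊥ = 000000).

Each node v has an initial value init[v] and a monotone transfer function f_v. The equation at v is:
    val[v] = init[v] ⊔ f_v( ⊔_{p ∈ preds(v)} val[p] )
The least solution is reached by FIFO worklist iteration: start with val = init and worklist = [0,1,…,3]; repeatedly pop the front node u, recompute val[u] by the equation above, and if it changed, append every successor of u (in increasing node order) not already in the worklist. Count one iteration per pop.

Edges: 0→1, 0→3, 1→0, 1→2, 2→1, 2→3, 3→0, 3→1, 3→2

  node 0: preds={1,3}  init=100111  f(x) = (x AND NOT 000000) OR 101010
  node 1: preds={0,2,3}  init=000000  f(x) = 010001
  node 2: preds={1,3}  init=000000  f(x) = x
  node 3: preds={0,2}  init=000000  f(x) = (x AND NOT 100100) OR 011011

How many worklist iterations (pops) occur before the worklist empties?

9

Trace (9 dequeues):
  [1] u=0 | in 000000 | out 101111 | prev 100111 | push {}
  [2] u=1 | in 101111 | out 010001 | prev 000000 | push {0}
  [3] u=2 | in 010001 | out 010001 | prev 000000 | push {1}
  [4] u=3 | in 111111 | out 011011 | prev 000000 | push {2}
  [5] u=0 | in 011011 | out 111111 | prev 101111 | push {3}
  [6] u=1 | in 111111 | out 010001 | ==
  [7] u=2 | in 011011 | out 011011 | prev 010001 | push {1}
  [8] u=3 | in 111111 | out 011011 | ==
  [9] u=1 | in 111111 | out 010001 | ==

Converged values:
  [0] 111111
  [1] 010001
  [2] 011011
  [3] 011011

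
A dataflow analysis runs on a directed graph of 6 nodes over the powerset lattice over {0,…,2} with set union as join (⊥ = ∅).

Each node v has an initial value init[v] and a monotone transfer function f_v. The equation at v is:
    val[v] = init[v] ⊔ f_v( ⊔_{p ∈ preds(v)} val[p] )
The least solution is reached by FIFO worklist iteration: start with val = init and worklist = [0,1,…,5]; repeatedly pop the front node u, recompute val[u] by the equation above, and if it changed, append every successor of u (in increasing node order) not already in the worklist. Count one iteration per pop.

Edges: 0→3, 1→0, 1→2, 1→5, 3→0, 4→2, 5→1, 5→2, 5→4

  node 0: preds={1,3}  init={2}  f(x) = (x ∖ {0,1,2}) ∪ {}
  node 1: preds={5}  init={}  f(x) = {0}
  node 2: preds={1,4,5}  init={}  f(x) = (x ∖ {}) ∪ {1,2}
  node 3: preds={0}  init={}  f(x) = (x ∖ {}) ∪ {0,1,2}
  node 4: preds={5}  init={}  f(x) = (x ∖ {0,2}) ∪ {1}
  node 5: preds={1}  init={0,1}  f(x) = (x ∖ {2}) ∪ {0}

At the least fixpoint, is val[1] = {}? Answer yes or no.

Trace (8 dequeues):
  [1] u=0 | in {} | out {2} | ==
  [2] u=1 | in {0,1} | out {0} | prev {} | push {0}
  [3] u=2 | in {0,1} | out {0,1,2} | prev {} | push {}
  [4] u=3 | in {2} | out {0,1,2} | prev {} | push {}
  [5] u=4 | in {0,1} | out {1} | prev {} | push {2}
  [6] u=5 | in {0} | out {0,1} | ==
  [7] u=0 | in {0,1,2} | out {2} | ==
  [8] u=2 | in {0,1} | out {0,1,2} | ==

Converged values:
  [0] {2}
  [1] {0}
  [2] {0,1,2}
  [3] {0,1,2}
  [4] {1}
  [5] {0,1}

no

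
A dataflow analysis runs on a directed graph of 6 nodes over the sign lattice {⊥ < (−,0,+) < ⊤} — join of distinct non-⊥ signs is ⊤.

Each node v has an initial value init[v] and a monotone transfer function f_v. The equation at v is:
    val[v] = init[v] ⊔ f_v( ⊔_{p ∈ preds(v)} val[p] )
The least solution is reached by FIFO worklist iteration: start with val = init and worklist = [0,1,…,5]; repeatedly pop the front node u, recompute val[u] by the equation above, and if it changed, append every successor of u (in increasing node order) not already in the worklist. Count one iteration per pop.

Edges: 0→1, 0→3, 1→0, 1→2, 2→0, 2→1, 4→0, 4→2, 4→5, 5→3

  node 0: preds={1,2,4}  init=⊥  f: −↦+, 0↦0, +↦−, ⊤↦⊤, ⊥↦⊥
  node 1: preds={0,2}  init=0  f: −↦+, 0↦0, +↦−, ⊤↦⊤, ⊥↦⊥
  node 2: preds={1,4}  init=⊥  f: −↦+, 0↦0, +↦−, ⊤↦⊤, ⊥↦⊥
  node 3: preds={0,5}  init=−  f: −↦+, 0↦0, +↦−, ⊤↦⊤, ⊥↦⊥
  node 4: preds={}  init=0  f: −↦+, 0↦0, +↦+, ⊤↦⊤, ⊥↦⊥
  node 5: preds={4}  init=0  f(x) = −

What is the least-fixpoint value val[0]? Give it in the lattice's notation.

0

Worklist (9 pops):
  #1 pop 0: in=0 → 0 (was ⊥); enqueue []
  #2 pop 1: in=0 → 0 (no change)
  #3 pop 2: in=0 → 0 (was ⊥); enqueue [0,1]
  #4 pop 3: in=0 → ⊤ (was −); enqueue []
  #5 pop 4: in=⊥ → 0 (no change)
  #6 pop 5: in=0 → ⊤ (was 0); enqueue [3]
  #7 pop 0: in=0 → 0 (no change)
  #8 pop 1: in=0 → 0 (no change)
  #9 pop 3: in=⊤ → ⊤ (no change)

Fixpoint:
  val[0] = 0
  val[1] = 0
  val[2] = 0
  val[3] = ⊤
  val[4] = 0
  val[5] = ⊤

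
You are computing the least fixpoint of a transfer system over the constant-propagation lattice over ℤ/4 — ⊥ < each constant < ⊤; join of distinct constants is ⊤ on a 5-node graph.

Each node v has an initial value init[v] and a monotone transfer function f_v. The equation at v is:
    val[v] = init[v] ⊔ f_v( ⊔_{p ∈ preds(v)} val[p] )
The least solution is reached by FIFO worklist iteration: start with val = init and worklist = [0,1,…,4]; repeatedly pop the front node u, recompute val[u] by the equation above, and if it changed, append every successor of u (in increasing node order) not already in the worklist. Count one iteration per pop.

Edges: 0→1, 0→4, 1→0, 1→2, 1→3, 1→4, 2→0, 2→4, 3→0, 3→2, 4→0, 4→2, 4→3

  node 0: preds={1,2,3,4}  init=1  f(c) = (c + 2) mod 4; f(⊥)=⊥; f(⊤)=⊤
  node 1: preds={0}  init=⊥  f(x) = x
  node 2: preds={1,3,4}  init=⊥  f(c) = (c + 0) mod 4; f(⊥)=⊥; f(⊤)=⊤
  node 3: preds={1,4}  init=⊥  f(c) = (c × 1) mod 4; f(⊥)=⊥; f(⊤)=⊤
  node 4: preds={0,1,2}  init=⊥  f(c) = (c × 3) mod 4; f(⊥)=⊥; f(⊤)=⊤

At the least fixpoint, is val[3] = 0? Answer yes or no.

Trace (13 dequeues):
  [1] u=0 | in ⊥ | out 1 | ==
  [2] u=1 | in 1 | out 1 | prev ⊥ | push {0}
  [3] u=2 | in 1 | out 1 | prev ⊥ | push {}
  [4] u=3 | in 1 | out 1 | prev ⊥ | push {2}
  [5] u=4 | in 1 | out 3 | prev ⊥ | push {3}
  [6] u=0 | in ⊤ | out ⊤ | prev 1 | push {1,4}
  [7] u=2 | in ⊤ | out ⊤ | prev 1 | push {0}
  [8] u=3 | in ⊤ | out ⊤ | prev 1 | push {2}
  [9] u=1 | in ⊤ | out ⊤ | prev 1 | push {3}
  [10] u=4 | in ⊤ | out ⊤ | prev 3 | push {}
  [11] u=0 | in ⊤ | out ⊤ | ==
  [12] u=2 | in ⊤ | out ⊤ | ==
  [13] u=3 | in ⊤ | out ⊤ | ==

Converged values:
  [0] ⊤
  [1] ⊤
  [2] ⊤
  [3] ⊤
  [4] ⊤

no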